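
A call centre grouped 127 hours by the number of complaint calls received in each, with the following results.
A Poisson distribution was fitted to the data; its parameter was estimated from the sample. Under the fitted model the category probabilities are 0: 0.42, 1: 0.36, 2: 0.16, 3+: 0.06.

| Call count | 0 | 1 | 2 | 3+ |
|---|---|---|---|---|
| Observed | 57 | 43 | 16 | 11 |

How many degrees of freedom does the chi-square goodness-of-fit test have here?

2

There are k = 4 categories and 1 parameter estimated from the data, so df = 4 − 1 − 1 = 2.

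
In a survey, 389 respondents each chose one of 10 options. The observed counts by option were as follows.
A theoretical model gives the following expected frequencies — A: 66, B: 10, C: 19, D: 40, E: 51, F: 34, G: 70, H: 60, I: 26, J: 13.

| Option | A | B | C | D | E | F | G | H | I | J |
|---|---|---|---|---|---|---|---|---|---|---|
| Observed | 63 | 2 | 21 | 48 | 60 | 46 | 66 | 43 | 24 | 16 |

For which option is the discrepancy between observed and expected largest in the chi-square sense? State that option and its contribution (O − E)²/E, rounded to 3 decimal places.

B, 6.400

A: (63 − 66)²/66 = 9/66 = 0.1364
B: (2 − 10)²/10 = 64/10 = 6.4000
C: (21 − 19)²/19 = 4/19 = 0.2105
D: (48 − 40)²/40 = 64/40 = 1.6000
E: (60 − 51)²/51 = 81/51 = 1.5882
F: (46 − 34)²/34 = 144/34 = 4.2353
G: (66 − 70)²/70 = 16/70 = 0.2286
H: (43 − 60)²/60 = 289/60 = 4.8167
I: (24 − 26)²/26 = 4/26 = 0.1538
J: (16 − 13)²/13 = 9/13 = 0.6923
The largest term is for B: 6.400.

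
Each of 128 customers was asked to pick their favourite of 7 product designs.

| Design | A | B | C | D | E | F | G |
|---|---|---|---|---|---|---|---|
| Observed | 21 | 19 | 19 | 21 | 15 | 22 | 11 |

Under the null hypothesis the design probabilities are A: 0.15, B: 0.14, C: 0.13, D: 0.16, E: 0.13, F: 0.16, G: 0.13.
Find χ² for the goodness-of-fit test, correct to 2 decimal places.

2.77

Expected counts E_i = n·p_i: 128×0.15 = 19.2, 128×0.14 = 17.92, 128×0.13 = 16.64, 128×0.16 = 20.48, 128×0.13 = 16.64, 128×0.16 = 20.48, 128×0.13 = 16.64.
cat         O        E   (O−E)²/E
A          21     19.2      0.169
B          19    17.92      0.065
C          19    16.64      0.335
D          21    20.48      0.013
E          15    16.64      0.162
F          22    20.48      0.113
G          11    16.64      1.912
Sum = 2.77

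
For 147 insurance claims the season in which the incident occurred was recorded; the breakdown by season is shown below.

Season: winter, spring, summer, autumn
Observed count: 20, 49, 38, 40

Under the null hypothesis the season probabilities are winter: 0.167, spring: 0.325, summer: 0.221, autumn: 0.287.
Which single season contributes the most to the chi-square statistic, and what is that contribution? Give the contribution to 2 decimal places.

summer, 0.94

Expected counts E_i = n·p_i: 147×0.167 = 24.549, 147×0.325 = 47.775, 147×0.221 = 32.487, 147×0.287 = 42.189.
winter: (20 − 24.549)²/24.549 = 20.693401/24.549 = 0.843
spring: (49 − 47.775)²/47.775 = 1.500625/47.775 = 0.031
summer: (38 − 32.487)²/32.487 = 30.393169/32.487 = 0.936
autumn: (40 − 42.189)²/42.189 = 4.791721/42.189 = 0.114
The largest term is for summer: 0.94.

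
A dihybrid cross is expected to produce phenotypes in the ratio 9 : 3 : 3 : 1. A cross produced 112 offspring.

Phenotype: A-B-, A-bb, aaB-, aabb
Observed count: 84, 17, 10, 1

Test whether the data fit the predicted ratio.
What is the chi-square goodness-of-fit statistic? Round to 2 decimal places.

Ratio total = 16. Expected counts: 112×9/16 = 63, 112×3/16 = 21, 112×3/16 = 21, 112×1/16 = 7.
cat         O        E   (O−E)²/E
A-B-       84       63      7.000
A-bb       17       21      0.762
aaB-       10       21      5.762
aabb        1        7      5.143
Sum = 18.67

18.67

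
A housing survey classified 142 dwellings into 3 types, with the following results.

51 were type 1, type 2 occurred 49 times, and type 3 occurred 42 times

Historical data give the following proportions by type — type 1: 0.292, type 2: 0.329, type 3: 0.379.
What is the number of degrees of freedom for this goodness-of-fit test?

There are k = 3 categories and no parameters were estimated from the data, so df = 3 − 1 = 2.

2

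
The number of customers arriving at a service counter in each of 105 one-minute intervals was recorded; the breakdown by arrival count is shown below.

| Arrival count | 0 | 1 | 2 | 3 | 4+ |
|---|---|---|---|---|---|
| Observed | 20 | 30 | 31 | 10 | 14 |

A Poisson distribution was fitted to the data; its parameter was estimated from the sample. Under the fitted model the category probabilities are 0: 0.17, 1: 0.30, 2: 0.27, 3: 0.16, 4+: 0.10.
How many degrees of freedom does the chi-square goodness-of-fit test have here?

There are k = 5 categories and 1 parameter estimated from the data, so df = 5 − 1 − 1 = 3.

3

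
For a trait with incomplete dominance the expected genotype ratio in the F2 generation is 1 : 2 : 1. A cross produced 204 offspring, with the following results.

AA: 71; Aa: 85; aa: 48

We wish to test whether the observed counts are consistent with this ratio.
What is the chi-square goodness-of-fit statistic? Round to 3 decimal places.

Ratio total = 4. Expected counts: 204×1/4 = 51, 204×2/4 = 102, 204×1/4 = 51.
cat         O        E   (O−E)²/E
AA         71       51     7.8431
Aa         85      102     2.8333
aa         48       51     0.1765
Sum = 10.853

10.853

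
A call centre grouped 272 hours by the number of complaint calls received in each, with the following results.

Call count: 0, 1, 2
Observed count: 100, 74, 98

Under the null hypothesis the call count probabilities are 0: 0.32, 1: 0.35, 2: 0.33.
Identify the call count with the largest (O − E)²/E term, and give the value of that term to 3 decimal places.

1, 4.721

Expected counts E_i = n·p_i: 272×0.32 = 87.04, 272×0.35 = 95.2, 272×0.33 = 89.76.
χ² = (100−87.04)²/87.04 + (74−95.2)²/95.2 + (98−89.76)²/89.76
   = 1.9297 + 4.7210 + 0.7564
The largest term is for 1: 4.721.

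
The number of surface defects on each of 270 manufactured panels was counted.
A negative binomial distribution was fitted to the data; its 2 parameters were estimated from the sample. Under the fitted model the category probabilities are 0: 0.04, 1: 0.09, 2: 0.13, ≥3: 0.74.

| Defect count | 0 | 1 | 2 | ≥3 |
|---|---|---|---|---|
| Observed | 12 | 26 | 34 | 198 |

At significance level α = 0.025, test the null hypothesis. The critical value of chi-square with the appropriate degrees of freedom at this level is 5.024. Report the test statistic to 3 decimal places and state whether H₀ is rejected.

Expected counts E_i = n·p_i: 270×0.04 = 10.8, 270×0.09 = 24.3, 270×0.13 = 35.1, 270×0.74 = 199.8.
cat         O        E   (O−E)²/E
0          12     10.8     0.1333
1          26     24.3     0.1189
2          34     35.1     0.0345
≥3        198    199.8     0.0162
Sum = 0.303
df = 1. Since 0.303 < 5.024, we do not reject H₀.

0.303; do not reject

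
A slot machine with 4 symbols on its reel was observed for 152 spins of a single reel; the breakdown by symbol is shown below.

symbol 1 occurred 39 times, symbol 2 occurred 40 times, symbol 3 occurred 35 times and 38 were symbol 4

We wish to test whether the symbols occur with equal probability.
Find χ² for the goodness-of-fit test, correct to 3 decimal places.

Expected count for each of the 4 categories: 152/4 = 38.
χ² = (39−38)²/38 + (40−38)²/38 + (35−38)²/38 + (38−38)²/38
   = 0.0263 + 0.1053 + 0.2368 + 0.0000
Sum = 0.368

0.368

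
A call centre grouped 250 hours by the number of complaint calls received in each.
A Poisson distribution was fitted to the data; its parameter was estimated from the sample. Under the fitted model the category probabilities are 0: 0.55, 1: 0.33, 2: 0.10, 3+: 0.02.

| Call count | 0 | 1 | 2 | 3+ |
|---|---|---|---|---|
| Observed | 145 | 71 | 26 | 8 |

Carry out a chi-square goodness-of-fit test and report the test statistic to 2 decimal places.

3.85

Expected counts E_i = n·p_i: 250×0.55 = 137.5, 250×0.33 = 82.5, 250×0.10 = 25, 250×0.02 = 5.
cat         O        E   (O−E)²/E
0         145    137.5      0.409
1          71     82.5      1.603
2          26       25      0.040
3+          8        5      1.800
Sum = 3.85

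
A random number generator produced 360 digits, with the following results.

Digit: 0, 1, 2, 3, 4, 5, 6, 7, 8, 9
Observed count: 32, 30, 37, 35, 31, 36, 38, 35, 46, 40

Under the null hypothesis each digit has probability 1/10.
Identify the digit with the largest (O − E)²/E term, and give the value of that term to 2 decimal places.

8, 2.78

Expected count for each of the 10 categories: 360/10 = 36.
0: (32 − 36)²/36 = 16/36 = 0.444
1: (30 − 36)²/36 = 36/36 = 1.000
2: (37 − 36)²/36 = 1/36 = 0.028
3: (35 − 36)²/36 = 1/36 = 0.028
4: (31 − 36)²/36 = 25/36 = 0.694
5: (36 − 36)²/36 = 0/36 = 0.000
6: (38 − 36)²/36 = 4/36 = 0.111
7: (35 − 36)²/36 = 1/36 = 0.028
8: (46 − 36)²/36 = 100/36 = 2.778
9: (40 − 36)²/36 = 16/36 = 0.444
The largest term is for 8: 2.78.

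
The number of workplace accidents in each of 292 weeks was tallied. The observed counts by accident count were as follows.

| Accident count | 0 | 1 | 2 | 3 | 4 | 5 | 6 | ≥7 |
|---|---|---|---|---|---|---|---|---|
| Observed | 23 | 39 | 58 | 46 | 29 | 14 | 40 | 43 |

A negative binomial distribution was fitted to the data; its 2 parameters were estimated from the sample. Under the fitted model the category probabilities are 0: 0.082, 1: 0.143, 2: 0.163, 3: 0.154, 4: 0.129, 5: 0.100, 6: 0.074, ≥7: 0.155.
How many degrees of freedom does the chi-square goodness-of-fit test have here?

There are k = 8 categories and 2 parameters estimated from the data, so df = 8 − 1 − 2 = 5.

5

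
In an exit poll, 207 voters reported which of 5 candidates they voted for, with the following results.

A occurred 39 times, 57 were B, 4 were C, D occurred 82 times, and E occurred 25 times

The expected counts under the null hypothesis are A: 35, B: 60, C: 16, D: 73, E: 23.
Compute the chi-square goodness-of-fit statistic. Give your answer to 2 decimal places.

χ² = (39−35)²/35 + (57−60)²/60 + (4−16)²/16 + (82−73)²/73 + (25−23)²/23
   = 0.457 + 0.150 + 9.000 + 1.110 + 0.174
Sum = 10.89

10.89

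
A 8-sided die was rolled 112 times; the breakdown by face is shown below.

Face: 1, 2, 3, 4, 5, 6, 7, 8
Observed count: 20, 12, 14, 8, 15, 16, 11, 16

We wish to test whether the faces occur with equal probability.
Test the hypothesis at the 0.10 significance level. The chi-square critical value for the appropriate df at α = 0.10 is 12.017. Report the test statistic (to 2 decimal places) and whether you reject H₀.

6.71; do not reject

Expected count for each of the 8 categories: 112/8 = 14.
χ² = (20−14)²/14 + (12−14)²/14 + (14−14)²/14 + (8−14)²/14 + (15−14)²/14 + (16−14)²/14 + (11−14)²/14 + (16−14)²/14
   = 2.571 + 0.286 + 0.000 + 2.571 + 0.071 + 0.286 + 0.643 + 0.286
Sum = 6.71
df = 7. Since 6.71 < 12.017, we do not reject H₀.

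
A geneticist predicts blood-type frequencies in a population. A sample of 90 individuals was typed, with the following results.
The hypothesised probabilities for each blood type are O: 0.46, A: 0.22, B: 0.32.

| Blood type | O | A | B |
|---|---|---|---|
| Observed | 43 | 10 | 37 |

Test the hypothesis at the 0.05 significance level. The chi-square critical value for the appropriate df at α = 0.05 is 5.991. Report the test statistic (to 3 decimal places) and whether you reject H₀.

Expected counts E_i = n·p_i: 90×0.46 = 41.4, 90×0.22 = 19.8, 90×0.32 = 28.8.
O: (43 − 41.4)²/41.4 = 2.56/41.4 = 0.0618
A: (10 − 19.8)²/19.8 = 96.04/19.8 = 4.8505
B: (37 − 28.8)²/28.8 = 67.24/28.8 = 2.3347
Sum = 7.247
df = 2. Since 7.247 > 5.991, we reject H₀.

7.247; reject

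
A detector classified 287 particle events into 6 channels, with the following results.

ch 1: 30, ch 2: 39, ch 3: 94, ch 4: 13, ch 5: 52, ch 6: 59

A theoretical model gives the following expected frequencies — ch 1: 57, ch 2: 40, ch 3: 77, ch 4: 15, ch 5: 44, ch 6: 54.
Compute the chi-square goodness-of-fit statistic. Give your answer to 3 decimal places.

18.752

cat         O        E   (O−E)²/E
ch 1       30       57    12.7895
ch 2       39       40     0.0250
ch 3       94       77     3.7532
ch 4       13       15     0.2667
ch 5       52       44     1.4545
ch 6       59       54     0.4630
Sum = 18.752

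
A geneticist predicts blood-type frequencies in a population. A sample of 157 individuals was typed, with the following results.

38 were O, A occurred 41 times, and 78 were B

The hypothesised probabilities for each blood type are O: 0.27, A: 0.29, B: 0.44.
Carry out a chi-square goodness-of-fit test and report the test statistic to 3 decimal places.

2.057

Expected counts E_i = n·p_i: 157×0.27 = 42.39, 157×0.29 = 45.53, 157×0.44 = 69.08.
cat         O        E   (O−E)²/E
O          38    42.39     0.4546
A          41    45.53     0.4507
B          78    69.08     1.1518
Sum = 2.057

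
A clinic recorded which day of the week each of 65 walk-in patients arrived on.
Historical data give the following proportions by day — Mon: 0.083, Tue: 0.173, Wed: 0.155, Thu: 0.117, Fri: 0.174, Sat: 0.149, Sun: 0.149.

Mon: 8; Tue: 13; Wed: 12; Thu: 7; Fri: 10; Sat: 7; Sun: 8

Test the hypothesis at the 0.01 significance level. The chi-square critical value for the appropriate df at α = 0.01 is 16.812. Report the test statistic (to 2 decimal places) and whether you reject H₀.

3.14; do not reject

Expected counts E_i = n·p_i: 65×0.083 = 5.395, 65×0.173 = 11.245, 65×0.155 = 10.075, 65×0.117 = 7.605, 65×0.174 = 11.31, 65×0.149 = 9.685, 65×0.149 = 9.685.
Mon: (8 − 5.395)²/5.395 = 6.786025/5.395 = 1.258
Tue: (13 − 11.245)²/11.245 = 3.080025/11.245 = 0.274
Wed: (12 − 10.075)²/10.075 = 3.705625/10.075 = 0.368
Thu: (7 − 7.605)²/7.605 = 0.366025/7.605 = 0.048
Fri: (10 − 11.31)²/11.31 = 1.7161/11.31 = 0.152
Sat: (7 − 9.685)²/9.685 = 7.209225/9.685 = 0.744
Sun: (8 − 9.685)²/9.685 = 2.839225/9.685 = 0.293
Sum = 3.14
df = 6. Since 3.14 < 16.812, we do not reject H₀.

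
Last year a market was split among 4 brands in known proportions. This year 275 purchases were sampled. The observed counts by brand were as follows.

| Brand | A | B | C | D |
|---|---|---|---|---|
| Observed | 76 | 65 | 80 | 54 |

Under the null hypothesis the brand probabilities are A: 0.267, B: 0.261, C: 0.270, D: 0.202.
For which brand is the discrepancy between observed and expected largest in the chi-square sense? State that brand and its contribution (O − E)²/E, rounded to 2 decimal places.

Expected counts E_i = n·p_i: 275×0.267 = 73.425, 275×0.261 = 71.775, 275×0.270 = 74.25, 275×0.202 = 55.55.
χ² = (76−73.425)²/73.425 + (65−71.775)²/71.775 + (80−74.25)²/74.25 + (54−55.55)²/55.55
   = 0.090 + 0.640 + 0.445 + 0.043
The largest term is for B: 0.64.

B, 0.64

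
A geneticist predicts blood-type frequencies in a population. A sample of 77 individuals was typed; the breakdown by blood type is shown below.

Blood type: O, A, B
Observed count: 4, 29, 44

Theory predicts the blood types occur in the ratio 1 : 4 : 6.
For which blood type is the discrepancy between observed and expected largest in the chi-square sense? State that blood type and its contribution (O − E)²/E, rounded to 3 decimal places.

O, 1.286

Ratio total = 11. Expected counts: 77×1/11 = 7, 77×4/11 = 28, 77×6/11 = 42.
cat         O        E   (O−E)²/E
O           4        7     1.2857
A          29       28     0.0357
B          44       42     0.0952
The largest term is for O: 1.286.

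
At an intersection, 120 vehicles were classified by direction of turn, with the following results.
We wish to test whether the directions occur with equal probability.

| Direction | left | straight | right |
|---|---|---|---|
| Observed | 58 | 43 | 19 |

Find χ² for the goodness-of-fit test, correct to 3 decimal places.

19.350

Under H₀ each category has probability 1/3, so each expected count is 120/3 = 40.
χ² = (58−40)²/40 + (43−40)²/40 + (19−40)²/40
   = 8.1000 + 0.2250 + 11.0250
Sum = 19.350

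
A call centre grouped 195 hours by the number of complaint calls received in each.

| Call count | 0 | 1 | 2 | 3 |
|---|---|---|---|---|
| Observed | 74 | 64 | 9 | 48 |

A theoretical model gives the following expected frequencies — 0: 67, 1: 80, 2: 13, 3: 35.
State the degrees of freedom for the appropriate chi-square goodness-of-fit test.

There are k = 4 categories and no parameters were estimated from the data, so df = 4 − 1 = 3.

3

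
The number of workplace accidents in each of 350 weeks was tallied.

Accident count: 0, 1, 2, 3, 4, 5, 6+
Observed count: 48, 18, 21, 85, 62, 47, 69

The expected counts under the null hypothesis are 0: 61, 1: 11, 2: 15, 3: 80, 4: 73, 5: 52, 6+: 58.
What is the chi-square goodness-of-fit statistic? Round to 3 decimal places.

14.162

χ² = (48−61)²/61 + (18−11)²/11 + (21−15)²/15 + (85−80)²/80 + (62−73)²/73 + (47−52)²/52 + (69−58)²/58
   = 2.7705 + 4.4545 + 2.4000 + 0.3125 + 1.6575 + 0.4808 + 2.0862
Sum = 14.162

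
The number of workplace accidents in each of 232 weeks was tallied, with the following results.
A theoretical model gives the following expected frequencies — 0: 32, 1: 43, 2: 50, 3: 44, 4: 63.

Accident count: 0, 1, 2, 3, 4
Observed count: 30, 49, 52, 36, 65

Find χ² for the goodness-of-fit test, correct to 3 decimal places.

χ² = (30−32)²/32 + (49−43)²/43 + (52−50)²/50 + (36−44)²/44 + (65−63)²/63
   = 0.1250 + 0.8372 + 0.0800 + 1.4545 + 0.0635
Sum = 2.560

2.560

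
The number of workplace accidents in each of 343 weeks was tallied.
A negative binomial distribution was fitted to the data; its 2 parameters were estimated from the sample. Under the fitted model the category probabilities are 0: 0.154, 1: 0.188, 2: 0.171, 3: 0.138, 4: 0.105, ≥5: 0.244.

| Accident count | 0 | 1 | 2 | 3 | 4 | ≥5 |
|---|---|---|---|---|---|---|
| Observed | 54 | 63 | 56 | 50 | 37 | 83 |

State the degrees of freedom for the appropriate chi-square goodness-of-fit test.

3

There are k = 6 categories and 2 parameters estimated from the data, so df = 6 − 1 − 2 = 3.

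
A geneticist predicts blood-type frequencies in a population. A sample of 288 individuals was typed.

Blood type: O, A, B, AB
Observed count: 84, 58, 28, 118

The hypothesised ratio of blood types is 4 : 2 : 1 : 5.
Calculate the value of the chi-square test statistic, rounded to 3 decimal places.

4.283

Ratio total = 12. Expected counts: 288×4/12 = 96, 288×2/12 = 48, 288×1/12 = 24, 288×5/12 = 120.
cat         O        E   (O−E)²/E
O          84       96     1.5000
A          58       48     2.0833
B          28       24     0.6667
AB        118      120     0.0333
Sum = 4.283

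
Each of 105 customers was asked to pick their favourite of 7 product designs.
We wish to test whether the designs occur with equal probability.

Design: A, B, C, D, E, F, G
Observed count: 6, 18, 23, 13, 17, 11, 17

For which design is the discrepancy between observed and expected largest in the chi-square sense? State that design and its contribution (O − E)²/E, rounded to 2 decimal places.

A, 5.40

Expected count for each of the 7 categories: 105/7 = 15.
χ² = (6−15)²/15 + (18−15)²/15 + (23−15)²/15 + (13−15)²/15 + (17−15)²/15 + (11−15)²/15 + (17−15)²/15
   = 5.400 + 0.600 + 4.267 + 0.267 + 0.267 + 1.067 + 0.267
The largest term is for A: 5.40.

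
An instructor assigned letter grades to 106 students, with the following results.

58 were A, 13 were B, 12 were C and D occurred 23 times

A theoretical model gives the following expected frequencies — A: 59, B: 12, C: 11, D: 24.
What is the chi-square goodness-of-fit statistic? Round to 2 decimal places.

χ² = (58−59)²/59 + (13−12)²/12 + (12−11)²/11 + (23−24)²/24
   = 0.017 + 0.083 + 0.091 + 0.042
Sum = 0.23

0.23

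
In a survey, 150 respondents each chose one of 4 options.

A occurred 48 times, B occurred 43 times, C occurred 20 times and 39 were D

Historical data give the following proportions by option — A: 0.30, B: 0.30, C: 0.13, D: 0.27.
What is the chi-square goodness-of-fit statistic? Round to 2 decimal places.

Expected counts E_i = n·p_i: 150×0.30 = 45, 150×0.30 = 45, 150×0.13 = 19.5, 150×0.27 = 40.5.
cat         O        E   (O−E)²/E
A          48       45      0.200
B          43       45      0.089
C          20     19.5      0.013
D          39     40.5      0.056
Sum = 0.36

0.36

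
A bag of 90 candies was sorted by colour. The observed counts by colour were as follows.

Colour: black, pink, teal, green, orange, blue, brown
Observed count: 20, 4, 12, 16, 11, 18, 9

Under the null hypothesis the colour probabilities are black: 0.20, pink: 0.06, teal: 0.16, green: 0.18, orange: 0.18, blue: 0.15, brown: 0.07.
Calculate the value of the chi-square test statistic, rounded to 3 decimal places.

5.314

Expected counts E_i = n·p_i: 90×0.20 = 18, 90×0.06 = 5.4, 90×0.16 = 14.4, 90×0.18 = 16.2, 90×0.18 = 16.2, 90×0.15 = 13.5, 90×0.07 = 6.3.
black: (20 − 18)²/18 = 4/18 = 0.2222
pink: (4 − 5.4)²/5.4 = 1.96/5.4 = 0.3630
teal: (12 − 14.4)²/14.4 = 5.76/14.4 = 0.4000
green: (16 − 16.2)²/16.2 = 0.04/16.2 = 0.0025
orange: (11 − 16.2)²/16.2 = 27.04/16.2 = 1.6691
blue: (18 − 13.5)²/13.5 = 20.25/13.5 = 1.5000
brown: (9 − 6.3)²/6.3 = 7.29/6.3 = 1.1571
Sum = 5.314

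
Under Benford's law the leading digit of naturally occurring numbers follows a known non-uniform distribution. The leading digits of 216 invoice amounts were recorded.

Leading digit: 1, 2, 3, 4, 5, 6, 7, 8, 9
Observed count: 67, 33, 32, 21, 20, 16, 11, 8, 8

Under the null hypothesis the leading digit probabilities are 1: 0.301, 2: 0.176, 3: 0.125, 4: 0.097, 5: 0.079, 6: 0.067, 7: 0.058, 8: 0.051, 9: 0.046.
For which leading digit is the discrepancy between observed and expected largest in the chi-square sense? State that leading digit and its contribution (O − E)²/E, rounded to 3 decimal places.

3, 0.926

Expected counts E_i = n·p_i: 216×0.301 = 65.016, 216×0.176 = 38.016, 216×0.125 = 27, 216×0.097 = 20.952, 216×0.079 = 17.064, 216×0.067 = 14.472, 216×0.058 = 12.528, 216×0.051 = 11.016, 216×0.046 = 9.936.
1: (67 − 65.016)²/65.016 = 3.936256/65.016 = 0.0605
2: (33 − 38.016)²/38.016 = 25.160256/38.016 = 0.6618
3: (32 − 27)²/27 = 25/27 = 0.9259
4: (21 − 20.952)²/20.952 = 0.002304/20.952 = 0.0001
5: (20 − 17.064)²/17.064 = 8.620096/17.064 = 0.5052
6: (16 − 14.472)²/14.472 = 2.334784/14.472 = 0.1613
7: (11 − 12.528)²/12.528 = 2.334784/12.528 = 0.1864
8: (8 − 11.016)²/11.016 = 9.096256/11.016 = 0.8257
9: (8 − 9.936)²/9.936 = 3.748096/9.936 = 0.3772
The largest term is for 3: 0.926.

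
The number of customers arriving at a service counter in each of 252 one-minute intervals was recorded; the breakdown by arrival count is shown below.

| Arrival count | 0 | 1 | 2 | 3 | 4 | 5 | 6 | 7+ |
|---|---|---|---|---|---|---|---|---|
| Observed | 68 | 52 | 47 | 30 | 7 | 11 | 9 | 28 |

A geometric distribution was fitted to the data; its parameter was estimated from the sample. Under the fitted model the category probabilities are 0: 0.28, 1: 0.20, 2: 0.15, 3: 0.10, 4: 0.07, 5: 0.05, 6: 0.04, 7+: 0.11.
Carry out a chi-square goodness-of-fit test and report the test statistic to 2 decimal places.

10.04

Expected counts E_i = n·p_i: 252×0.28 = 70.56, 252×0.20 = 50.4, 252×0.15 = 37.8, 252×0.10 = 25.2, 252×0.07 = 17.64, 252×0.05 = 12.6, 252×0.04 = 10.08, 252×0.11 = 27.72.
0: (68 − 70.56)²/70.56 = 6.5536/70.56 = 0.093
1: (52 − 50.4)²/50.4 = 2.56/50.4 = 0.051
2: (47 − 37.8)²/37.8 = 84.64/37.8 = 2.239
3: (30 − 25.2)²/25.2 = 23.04/25.2 = 0.914
4: (7 − 17.64)²/17.64 = 113.2096/17.64 = 6.418
5: (11 − 12.6)²/12.6 = 2.56/12.6 = 0.203
6: (9 − 10.08)²/10.08 = 1.1664/10.08 = 0.116
7+: (28 − 27.72)²/27.72 = 0.0784/27.72 = 0.003
Sum = 10.04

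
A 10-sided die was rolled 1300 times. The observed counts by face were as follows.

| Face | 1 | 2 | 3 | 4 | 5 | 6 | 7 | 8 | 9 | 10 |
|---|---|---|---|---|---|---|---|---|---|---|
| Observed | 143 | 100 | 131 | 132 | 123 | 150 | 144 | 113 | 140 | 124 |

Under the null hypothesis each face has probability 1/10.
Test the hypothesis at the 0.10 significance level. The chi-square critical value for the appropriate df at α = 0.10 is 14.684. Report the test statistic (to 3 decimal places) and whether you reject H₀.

Expected count for each of the 10 categories: 1300/10 = 130.
χ² = (143−130)²/130 + (100−130)²/130 + (131−130)²/130 + (132−130)²/130 + (123−130)²/130 + (150−130)²/130 + (144−130)²/130 + (113−130)²/130 + (140−130)²/130 + (124−130)²/130
   = 1.3000 + 6.9231 + 0.0077 + 0.0308 + 0.3769 + 3.0769 + 1.5077 + 2.2231 + 0.7692 + 0.2769
Sum = 16.492
df = 9. Since 16.492 > 14.684, we reject H₀.

16.492; reject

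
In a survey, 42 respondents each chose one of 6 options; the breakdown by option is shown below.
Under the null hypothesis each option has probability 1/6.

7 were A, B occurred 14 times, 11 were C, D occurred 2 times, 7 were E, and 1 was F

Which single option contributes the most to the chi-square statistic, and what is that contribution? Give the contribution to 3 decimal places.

Under H₀ each category has probability 1/6, so each expected count is 42/6 = 7.
A: (7 − 7)²/7 = 0/7 = 0.0000
B: (14 − 7)²/7 = 49/7 = 7.0000
C: (11 − 7)²/7 = 16/7 = 2.2857
D: (2 − 7)²/7 = 25/7 = 3.5714
E: (7 − 7)²/7 = 0/7 = 0.0000
F: (1 − 7)²/7 = 36/7 = 5.1429
The largest term is for B: 7.000.

B, 7.000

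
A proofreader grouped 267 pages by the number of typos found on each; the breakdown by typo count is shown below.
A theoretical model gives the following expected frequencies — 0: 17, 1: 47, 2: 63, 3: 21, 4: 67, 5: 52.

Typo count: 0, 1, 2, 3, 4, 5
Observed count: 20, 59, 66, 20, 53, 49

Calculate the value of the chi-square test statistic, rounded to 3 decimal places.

6.882

cat         O        E   (O−E)²/E
0          20       17     0.5294
1          59       47     3.0638
2          66       63     0.1429
3          20       21     0.0476
4          53       67     2.9254
5          49       52     0.1731
Sum = 6.882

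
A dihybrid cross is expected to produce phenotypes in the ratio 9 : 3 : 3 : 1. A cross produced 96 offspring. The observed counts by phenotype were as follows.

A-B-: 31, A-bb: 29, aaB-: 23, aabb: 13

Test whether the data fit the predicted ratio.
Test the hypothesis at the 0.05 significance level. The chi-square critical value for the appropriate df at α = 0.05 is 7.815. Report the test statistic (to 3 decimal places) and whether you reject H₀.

Ratio total = 16. Expected counts: 96×9/16 = 54, 96×3/16 = 18, 96×3/16 = 18, 96×1/16 = 6.
A-B-: (31 − 54)²/54 = 529/54 = 9.7963
A-bb: (29 − 18)²/18 = 121/18 = 6.7222
aaB-: (23 − 18)²/18 = 25/18 = 1.3889
aabb: (13 − 6)²/6 = 49/6 = 8.1667
Sum = 26.074
df = 3. Since 26.074 > 7.815, we reject H₀.

26.074; reject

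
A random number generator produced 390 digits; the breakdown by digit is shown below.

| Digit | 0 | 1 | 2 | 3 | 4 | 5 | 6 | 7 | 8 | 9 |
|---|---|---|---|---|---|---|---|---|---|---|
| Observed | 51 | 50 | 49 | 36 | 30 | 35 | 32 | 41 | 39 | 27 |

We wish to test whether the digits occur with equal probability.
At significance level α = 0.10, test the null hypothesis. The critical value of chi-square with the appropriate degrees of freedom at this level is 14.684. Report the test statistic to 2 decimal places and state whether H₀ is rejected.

17.13; reject

Expected count for each of the 10 categories: 390/10 = 39.
χ² = (51−39)²/39 + (50−39)²/39 + (49−39)²/39 + (36−39)²/39 + (30−39)²/39 + (35−39)²/39 + (32−39)²/39 + (41−39)²/39 + (39−39)²/39 + (27−39)²/39
   = 3.692 + 3.103 + 2.564 + 0.231 + 2.077 + 0.410 + 1.256 + 0.103 + 0.000 + 3.692
Sum = 17.13
df = 9. Since 17.13 > 14.684, we reject H₀.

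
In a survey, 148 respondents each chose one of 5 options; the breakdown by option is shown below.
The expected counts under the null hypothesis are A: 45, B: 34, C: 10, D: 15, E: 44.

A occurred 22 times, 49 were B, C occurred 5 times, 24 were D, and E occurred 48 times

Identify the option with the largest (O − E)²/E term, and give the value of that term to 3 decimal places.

cat         O        E   (O−E)²/E
A          22       45    11.7556
B          49       34     6.6176
C           5       10     2.5000
D          24       15     5.4000
E          48       44     0.3636
The largest term is for A: 11.756.

A, 11.756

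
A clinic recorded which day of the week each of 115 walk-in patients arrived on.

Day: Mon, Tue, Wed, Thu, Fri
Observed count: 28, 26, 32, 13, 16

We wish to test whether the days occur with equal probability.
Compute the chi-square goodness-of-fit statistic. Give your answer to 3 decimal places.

Under H₀ each category has probability 1/5, so each expected count is 115/5 = 23.
χ² = (28−23)²/23 + (26−23)²/23 + (32−23)²/23 + (13−23)²/23 + (16−23)²/23
   = 1.0870 + 0.3913 + 3.5217 + 4.3478 + 2.1304
Sum = 11.478

11.478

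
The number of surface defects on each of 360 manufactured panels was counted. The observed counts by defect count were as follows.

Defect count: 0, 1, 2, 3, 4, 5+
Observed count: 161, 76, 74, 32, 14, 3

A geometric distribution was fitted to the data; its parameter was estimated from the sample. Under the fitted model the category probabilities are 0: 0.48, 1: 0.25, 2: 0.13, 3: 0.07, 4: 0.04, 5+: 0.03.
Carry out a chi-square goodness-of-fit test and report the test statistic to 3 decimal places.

Expected counts E_i = n·p_i: 360×0.48 = 172.8, 360×0.25 = 90, 360×0.13 = 46.8, 360×0.07 = 25.2, 360×0.04 = 14.4, 360×0.03 = 10.8.
cat         O        E   (O−E)²/E
0         161    172.8     0.8058
1          76       90     2.1778
2          74     46.8    15.8085
3          32     25.2     1.8349
4          14     14.4     0.0111
5+          3     10.8     5.6333
Sum = 26.271

26.271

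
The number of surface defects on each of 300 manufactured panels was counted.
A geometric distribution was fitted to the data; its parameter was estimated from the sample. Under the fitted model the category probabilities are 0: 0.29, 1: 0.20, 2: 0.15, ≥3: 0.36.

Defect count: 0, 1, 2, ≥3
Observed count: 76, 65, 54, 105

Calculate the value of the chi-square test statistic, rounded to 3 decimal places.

Expected counts E_i = n·p_i: 300×0.29 = 87, 300×0.20 = 60, 300×0.15 = 45, 300×0.36 = 108.
cat         O        E   (O−E)²/E
0          76       87     1.3908
1          65       60     0.4167
2          54       45     1.8000
≥3        105      108     0.0833
Sum = 3.691

3.691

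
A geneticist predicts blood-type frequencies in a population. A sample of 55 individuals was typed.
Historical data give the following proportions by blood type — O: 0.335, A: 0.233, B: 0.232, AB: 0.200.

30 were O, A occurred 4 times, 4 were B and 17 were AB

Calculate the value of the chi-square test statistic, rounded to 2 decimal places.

22.62

Expected counts E_i = n·p_i: 55×0.335 = 18.425, 55×0.233 = 12.815, 55×0.232 = 12.76, 55×0.200 = 11.
O: (30 − 18.425)²/18.425 = 133.980625/18.425 = 7.272
A: (4 − 12.815)²/12.815 = 77.704225/12.815 = 6.064
B: (4 − 12.76)²/12.76 = 76.7376/12.76 = 6.014
AB: (17 − 11)²/11 = 36/11 = 3.273
Sum = 22.62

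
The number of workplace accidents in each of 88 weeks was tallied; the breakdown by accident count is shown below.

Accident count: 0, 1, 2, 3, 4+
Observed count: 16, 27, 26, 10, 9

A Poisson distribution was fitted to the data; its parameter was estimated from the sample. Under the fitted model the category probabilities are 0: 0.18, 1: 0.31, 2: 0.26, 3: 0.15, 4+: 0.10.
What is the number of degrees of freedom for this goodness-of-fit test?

There are k = 5 categories and 1 parameter estimated from the data, so df = 5 − 1 − 1 = 3.

3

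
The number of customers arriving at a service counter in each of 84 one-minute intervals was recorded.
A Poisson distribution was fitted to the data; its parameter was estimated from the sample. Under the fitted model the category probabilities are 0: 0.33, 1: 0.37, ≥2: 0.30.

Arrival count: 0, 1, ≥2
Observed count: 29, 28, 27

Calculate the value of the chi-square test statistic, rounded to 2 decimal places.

Expected counts E_i = n·p_i: 84×0.33 = 27.72, 84×0.37 = 31.08, 84×0.30 = 25.2.
χ² = (29−27.72)²/27.72 + (28−31.08)²/31.08 + (27−25.2)²/25.2
   = 0.059 + 0.305 + 0.129
Sum = 0.49

0.49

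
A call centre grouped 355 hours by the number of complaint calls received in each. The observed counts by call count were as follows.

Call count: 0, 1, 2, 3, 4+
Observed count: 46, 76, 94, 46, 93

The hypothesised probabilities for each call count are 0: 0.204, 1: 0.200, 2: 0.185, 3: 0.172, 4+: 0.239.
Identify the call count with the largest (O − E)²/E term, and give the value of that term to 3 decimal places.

2, 12.216

Expected counts E_i = n·p_i: 355×0.204 = 72.42, 355×0.200 = 71, 355×0.185 = 65.675, 355×0.172 = 61.06, 355×0.239 = 84.845.
cat         O        E   (O−E)²/E
0          46    72.42     9.6384
1          76       71     0.3521
2          94   65.675    12.2163
3          46    61.06     3.7144
4+         93   84.845     0.7838
The largest term is for 2: 12.216.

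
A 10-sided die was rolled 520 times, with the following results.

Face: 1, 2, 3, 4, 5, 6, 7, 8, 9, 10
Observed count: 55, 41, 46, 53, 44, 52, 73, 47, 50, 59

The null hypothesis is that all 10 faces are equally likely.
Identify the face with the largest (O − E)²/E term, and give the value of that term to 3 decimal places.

Under H₀ each category has probability 1/10, so each expected count is 520/10 = 52.
1: (55 − 52)²/52 = 9/52 = 0.1731
2: (41 − 52)²/52 = 121/52 = 2.3269
3: (46 − 52)²/52 = 36/52 = 0.6923
4: (53 − 52)²/52 = 1/52 = 0.0192
5: (44 − 52)²/52 = 64/52 = 1.2308
6: (52 − 52)²/52 = 0/52 = 0.0000
7: (73 − 52)²/52 = 441/52 = 8.4808
8: (47 − 52)²/52 = 25/52 = 0.4808
9: (50 − 52)²/52 = 4/52 = 0.0769
10: (59 − 52)²/52 = 49/52 = 0.9423
The largest term is for 7: 8.481.

7, 8.481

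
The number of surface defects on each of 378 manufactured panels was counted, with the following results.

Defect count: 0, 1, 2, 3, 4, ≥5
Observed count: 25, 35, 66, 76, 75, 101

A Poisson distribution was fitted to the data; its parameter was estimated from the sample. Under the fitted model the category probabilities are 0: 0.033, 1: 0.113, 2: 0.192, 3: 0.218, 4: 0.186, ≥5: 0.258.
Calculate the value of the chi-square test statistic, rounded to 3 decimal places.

Expected counts E_i = n·p_i: 378×0.033 = 12.474, 378×0.113 = 42.714, 378×0.192 = 72.576, 378×0.218 = 82.404, 378×0.186 = 70.308, 378×0.258 = 97.524.
cat         O        E   (O−E)²/E
0          25   12.474    12.5782
1          35   42.714     1.3931
2          66   72.576     0.5958
3          76   82.404     0.4977
4          75   70.308     0.3131
≥5        101   97.524     0.1239
Sum = 15.502

15.502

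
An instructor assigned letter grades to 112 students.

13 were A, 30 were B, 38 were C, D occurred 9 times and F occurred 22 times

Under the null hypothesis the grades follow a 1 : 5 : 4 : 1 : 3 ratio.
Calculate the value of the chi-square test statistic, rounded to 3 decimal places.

7.042

Ratio total = 14. Expected counts: 112×1/14 = 8, 112×5/14 = 40, 112×4/14 = 32, 112×1/14 = 8, 112×3/14 = 24.
A: (13 − 8)²/8 = 25/8 = 3.1250
B: (30 − 40)²/40 = 100/40 = 2.5000
C: (38 − 32)²/32 = 36/32 = 1.1250
D: (9 − 8)²/8 = 1/8 = 0.1250
F: (22 − 24)²/24 = 4/24 = 0.1667
Sum = 7.042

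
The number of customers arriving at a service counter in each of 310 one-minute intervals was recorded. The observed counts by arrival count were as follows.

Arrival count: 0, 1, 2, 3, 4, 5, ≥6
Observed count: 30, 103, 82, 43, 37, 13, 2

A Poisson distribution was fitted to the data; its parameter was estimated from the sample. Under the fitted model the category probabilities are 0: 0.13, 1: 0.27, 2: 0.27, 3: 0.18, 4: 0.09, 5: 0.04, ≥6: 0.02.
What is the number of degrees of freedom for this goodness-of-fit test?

5

There are k = 7 categories and 1 parameter estimated from the data, so df = 7 − 1 − 1 = 5.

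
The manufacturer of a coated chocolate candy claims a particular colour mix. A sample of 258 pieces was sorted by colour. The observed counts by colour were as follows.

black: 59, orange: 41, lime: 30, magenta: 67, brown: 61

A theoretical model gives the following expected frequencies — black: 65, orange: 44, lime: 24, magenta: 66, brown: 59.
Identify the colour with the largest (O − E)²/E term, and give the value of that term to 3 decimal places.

lime, 1.500

black: (59 − 65)²/65 = 36/65 = 0.5538
orange: (41 − 44)²/44 = 9/44 = 0.2045
lime: (30 − 24)²/24 = 36/24 = 1.5000
magenta: (67 − 66)²/66 = 1/66 = 0.0152
brown: (61 − 59)²/59 = 4/59 = 0.0678
The largest term is for lime: 1.500.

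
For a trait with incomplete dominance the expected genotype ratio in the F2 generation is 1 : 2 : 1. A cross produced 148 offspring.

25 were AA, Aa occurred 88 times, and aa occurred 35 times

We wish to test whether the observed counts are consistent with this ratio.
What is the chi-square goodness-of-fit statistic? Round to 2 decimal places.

6.65

Ratio total = 4. Expected counts: 148×1/4 = 37, 148×2/4 = 74, 148×1/4 = 37.
cat         O        E   (O−E)²/E
AA         25       37      3.892
Aa         88       74      2.649
aa         35       37      0.108
Sum = 6.65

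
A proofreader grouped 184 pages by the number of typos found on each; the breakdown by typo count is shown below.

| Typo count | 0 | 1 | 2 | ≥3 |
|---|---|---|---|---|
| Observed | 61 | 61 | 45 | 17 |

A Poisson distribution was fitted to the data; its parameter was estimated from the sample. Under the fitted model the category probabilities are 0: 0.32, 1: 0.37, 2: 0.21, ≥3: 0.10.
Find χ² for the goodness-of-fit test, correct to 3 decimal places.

Expected counts E_i = n·p_i: 184×0.32 = 58.88, 184×0.37 = 68.08, 184×0.21 = 38.64, 184×0.10 = 18.4.
χ² = (61−58.88)²/58.88 + (61−68.08)²/68.08 + (45−38.64)²/38.64 + (17−18.4)²/18.4
   = 0.0763 + 0.7363 + 1.0468 + 0.1065
Sum = 1.966

1.966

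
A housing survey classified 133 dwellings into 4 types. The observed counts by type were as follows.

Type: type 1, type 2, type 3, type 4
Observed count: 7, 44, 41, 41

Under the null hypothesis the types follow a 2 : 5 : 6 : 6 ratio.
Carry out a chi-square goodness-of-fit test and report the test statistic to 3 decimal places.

Ratio total = 19. Expected counts: 133×2/19 = 14, 133×5/19 = 35, 133×6/19 = 42, 133×6/19 = 42.
χ² = (7−14)²/14 + (44−35)²/35 + (41−42)²/42 + (41−42)²/42
   = 3.5000 + 2.3143 + 0.0238 + 0.0238
Sum = 5.862

5.862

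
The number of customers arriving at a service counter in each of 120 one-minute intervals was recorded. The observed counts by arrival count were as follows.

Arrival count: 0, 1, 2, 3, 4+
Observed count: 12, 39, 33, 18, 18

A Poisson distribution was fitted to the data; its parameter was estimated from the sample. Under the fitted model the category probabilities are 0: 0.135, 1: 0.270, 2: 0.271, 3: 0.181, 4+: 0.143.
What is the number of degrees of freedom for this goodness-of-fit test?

3

There are k = 5 categories and 1 parameter estimated from the data, so df = 5 − 1 − 1 = 3.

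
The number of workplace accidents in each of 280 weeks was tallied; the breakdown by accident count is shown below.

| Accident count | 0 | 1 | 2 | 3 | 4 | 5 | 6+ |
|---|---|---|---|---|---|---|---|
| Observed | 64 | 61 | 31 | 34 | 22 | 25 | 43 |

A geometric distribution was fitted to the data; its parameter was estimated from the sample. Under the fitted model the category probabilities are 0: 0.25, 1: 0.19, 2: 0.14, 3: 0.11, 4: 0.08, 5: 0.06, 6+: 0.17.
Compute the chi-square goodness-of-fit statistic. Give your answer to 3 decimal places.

8.160

Expected counts E_i = n·p_i: 280×0.25 = 70, 280×0.19 = 53.2, 280×0.14 = 39.2, 280×0.11 = 30.8, 280×0.08 = 22.4, 280×0.06 = 16.8, 280×0.17 = 47.6.
0: (64 − 70)²/70 = 36/70 = 0.5143
1: (61 − 53.2)²/53.2 = 60.84/53.2 = 1.1436
2: (31 − 39.2)²/39.2 = 67.24/39.2 = 1.7153
3: (34 − 30.8)²/30.8 = 10.24/30.8 = 0.3325
4: (22 − 22.4)²/22.4 = 0.16/22.4 = 0.0071
5: (25 − 16.8)²/16.8 = 67.24/16.8 = 4.0024
6+: (43 − 47.6)²/47.6 = 21.16/47.6 = 0.4445
Sum = 8.160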